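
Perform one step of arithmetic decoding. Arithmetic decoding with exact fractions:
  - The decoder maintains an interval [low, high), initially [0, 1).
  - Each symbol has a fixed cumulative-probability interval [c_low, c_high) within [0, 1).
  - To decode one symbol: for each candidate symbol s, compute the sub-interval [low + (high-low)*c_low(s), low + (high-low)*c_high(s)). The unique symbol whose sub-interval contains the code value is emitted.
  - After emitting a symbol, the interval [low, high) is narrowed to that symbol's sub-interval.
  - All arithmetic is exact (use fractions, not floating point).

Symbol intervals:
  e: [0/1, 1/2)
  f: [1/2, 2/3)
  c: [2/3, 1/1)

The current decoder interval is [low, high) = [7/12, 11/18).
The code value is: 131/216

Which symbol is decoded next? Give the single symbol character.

Interval width = high − low = 11/18 − 7/12 = 1/36
Scaled code = (code − low) / width = (131/216 − 7/12) / 1/36 = 5/6
  e: [0/1, 1/2) 
  f: [1/2, 2/3) 
  c: [2/3, 1/1) ← scaled code falls here ✓

Answer: c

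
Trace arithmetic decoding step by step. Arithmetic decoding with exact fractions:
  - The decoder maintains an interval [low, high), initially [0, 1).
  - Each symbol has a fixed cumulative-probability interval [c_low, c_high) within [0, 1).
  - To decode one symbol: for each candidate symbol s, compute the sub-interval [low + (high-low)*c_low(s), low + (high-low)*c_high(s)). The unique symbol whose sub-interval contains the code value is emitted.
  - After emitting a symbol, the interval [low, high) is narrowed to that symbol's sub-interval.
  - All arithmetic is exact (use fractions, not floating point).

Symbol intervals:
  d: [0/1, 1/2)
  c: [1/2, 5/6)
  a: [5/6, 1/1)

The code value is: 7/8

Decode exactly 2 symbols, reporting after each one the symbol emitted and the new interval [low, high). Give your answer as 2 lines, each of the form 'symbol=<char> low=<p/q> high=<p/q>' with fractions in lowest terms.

Step 1: interval [0/1, 1/1), width = 1/1 - 0/1 = 1/1
  'd': [0/1 + 1/1*0/1, 0/1 + 1/1*1/2) = [0/1, 1/2)
  'c': [0/1 + 1/1*1/2, 0/1 + 1/1*5/6) = [1/2, 5/6)
  'a': [0/1 + 1/1*5/6, 0/1 + 1/1*1/1) = [5/6, 1/1) <- contains code 7/8
  emit 'a', narrow to [5/6, 1/1)
Step 2: interval [5/6, 1/1), width = 1/1 - 5/6 = 1/6
  'd': [5/6 + 1/6*0/1, 5/6 + 1/6*1/2) = [5/6, 11/12) <- contains code 7/8
  'c': [5/6 + 1/6*1/2, 5/6 + 1/6*5/6) = [11/12, 35/36)
  'a': [5/6 + 1/6*5/6, 5/6 + 1/6*1/1) = [35/36, 1/1)
  emit 'd', narrow to [5/6, 11/12)

Answer: symbol=a low=5/6 high=1/1
symbol=d low=5/6 high=11/12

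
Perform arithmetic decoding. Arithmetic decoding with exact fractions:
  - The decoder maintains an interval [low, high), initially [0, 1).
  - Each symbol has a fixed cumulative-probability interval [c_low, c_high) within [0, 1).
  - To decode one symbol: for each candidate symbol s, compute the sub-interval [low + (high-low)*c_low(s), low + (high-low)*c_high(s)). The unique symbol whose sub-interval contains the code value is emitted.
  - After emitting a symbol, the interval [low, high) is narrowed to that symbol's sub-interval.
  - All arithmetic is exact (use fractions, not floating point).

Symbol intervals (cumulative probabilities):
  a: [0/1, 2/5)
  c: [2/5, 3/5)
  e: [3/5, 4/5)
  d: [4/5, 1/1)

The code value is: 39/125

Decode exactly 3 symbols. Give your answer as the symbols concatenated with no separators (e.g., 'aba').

Step 1: interval [0/1, 1/1), width = 1/1 - 0/1 = 1/1
  'a': [0/1 + 1/1*0/1, 0/1 + 1/1*2/5) = [0/1, 2/5) <- contains code 39/125
  'c': [0/1 + 1/1*2/5, 0/1 + 1/1*3/5) = [2/5, 3/5)
  'e': [0/1 + 1/1*3/5, 0/1 + 1/1*4/5) = [3/5, 4/5)
  'd': [0/1 + 1/1*4/5, 0/1 + 1/1*1/1) = [4/5, 1/1)
  emit 'a', narrow to [0/1, 2/5)
Step 2: interval [0/1, 2/5), width = 2/5 - 0/1 = 2/5
  'a': [0/1 + 2/5*0/1, 0/1 + 2/5*2/5) = [0/1, 4/25)
  'c': [0/1 + 2/5*2/5, 0/1 + 2/5*3/5) = [4/25, 6/25)
  'e': [0/1 + 2/5*3/5, 0/1 + 2/5*4/5) = [6/25, 8/25) <- contains code 39/125
  'd': [0/1 + 2/5*4/5, 0/1 + 2/5*1/1) = [8/25, 2/5)
  emit 'e', narrow to [6/25, 8/25)
Step 3: interval [6/25, 8/25), width = 8/25 - 6/25 = 2/25
  'a': [6/25 + 2/25*0/1, 6/25 + 2/25*2/5) = [6/25, 34/125)
  'c': [6/25 + 2/25*2/5, 6/25 + 2/25*3/5) = [34/125, 36/125)
  'e': [6/25 + 2/25*3/5, 6/25 + 2/25*4/5) = [36/125, 38/125)
  'd': [6/25 + 2/25*4/5, 6/25 + 2/25*1/1) = [38/125, 8/25) <- contains code 39/125
  emit 'd', narrow to [38/125, 8/25)

Answer: aed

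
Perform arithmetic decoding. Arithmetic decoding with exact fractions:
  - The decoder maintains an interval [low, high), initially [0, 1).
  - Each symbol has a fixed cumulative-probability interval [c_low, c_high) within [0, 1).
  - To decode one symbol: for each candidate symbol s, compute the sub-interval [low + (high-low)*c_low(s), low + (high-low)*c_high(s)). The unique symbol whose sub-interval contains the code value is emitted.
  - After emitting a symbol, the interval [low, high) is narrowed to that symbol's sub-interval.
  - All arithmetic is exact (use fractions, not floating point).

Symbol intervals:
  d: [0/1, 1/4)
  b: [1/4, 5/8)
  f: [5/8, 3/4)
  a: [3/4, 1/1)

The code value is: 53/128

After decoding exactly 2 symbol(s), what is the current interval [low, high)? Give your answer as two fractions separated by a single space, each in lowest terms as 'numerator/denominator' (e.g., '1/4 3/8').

Answer: 11/32 31/64

Derivation:
Step 1: interval [0/1, 1/1), width = 1/1 - 0/1 = 1/1
  'd': [0/1 + 1/1*0/1, 0/1 + 1/1*1/4) = [0/1, 1/4)
  'b': [0/1 + 1/1*1/4, 0/1 + 1/1*5/8) = [1/4, 5/8) <- contains code 53/128
  'f': [0/1 + 1/1*5/8, 0/1 + 1/1*3/4) = [5/8, 3/4)
  'a': [0/1 + 1/1*3/4, 0/1 + 1/1*1/1) = [3/4, 1/1)
  emit 'b', narrow to [1/4, 5/8)
Step 2: interval [1/4, 5/8), width = 5/8 - 1/4 = 3/8
  'd': [1/4 + 3/8*0/1, 1/4 + 3/8*1/4) = [1/4, 11/32)
  'b': [1/4 + 3/8*1/4, 1/4 + 3/8*5/8) = [11/32, 31/64) <- contains code 53/128
  'f': [1/4 + 3/8*5/8, 1/4 + 3/8*3/4) = [31/64, 17/32)
  'a': [1/4 + 3/8*3/4, 1/4 + 3/8*1/1) = [17/32, 5/8)
  emit 'b', narrow to [11/32, 31/64)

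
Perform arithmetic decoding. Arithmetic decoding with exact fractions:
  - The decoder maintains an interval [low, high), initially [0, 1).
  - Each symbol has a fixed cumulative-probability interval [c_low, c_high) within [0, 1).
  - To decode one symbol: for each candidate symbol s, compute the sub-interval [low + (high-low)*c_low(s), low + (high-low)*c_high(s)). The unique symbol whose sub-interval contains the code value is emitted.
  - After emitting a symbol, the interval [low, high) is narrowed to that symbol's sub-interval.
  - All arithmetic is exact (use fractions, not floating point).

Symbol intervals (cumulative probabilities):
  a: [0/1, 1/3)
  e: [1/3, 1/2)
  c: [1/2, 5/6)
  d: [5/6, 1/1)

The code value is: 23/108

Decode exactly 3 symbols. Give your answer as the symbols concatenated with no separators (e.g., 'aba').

Answer: ace

Derivation:
Step 1: interval [0/1, 1/1), width = 1/1 - 0/1 = 1/1
  'a': [0/1 + 1/1*0/1, 0/1 + 1/1*1/3) = [0/1, 1/3) <- contains code 23/108
  'e': [0/1 + 1/1*1/3, 0/1 + 1/1*1/2) = [1/3, 1/2)
  'c': [0/1 + 1/1*1/2, 0/1 + 1/1*5/6) = [1/2, 5/6)
  'd': [0/1 + 1/1*5/6, 0/1 + 1/1*1/1) = [5/6, 1/1)
  emit 'a', narrow to [0/1, 1/3)
Step 2: interval [0/1, 1/3), width = 1/3 - 0/1 = 1/3
  'a': [0/1 + 1/3*0/1, 0/1 + 1/3*1/3) = [0/1, 1/9)
  'e': [0/1 + 1/3*1/3, 0/1 + 1/3*1/2) = [1/9, 1/6)
  'c': [0/1 + 1/3*1/2, 0/1 + 1/3*5/6) = [1/6, 5/18) <- contains code 23/108
  'd': [0/1 + 1/3*5/6, 0/1 + 1/3*1/1) = [5/18, 1/3)
  emit 'c', narrow to [1/6, 5/18)
Step 3: interval [1/6, 5/18), width = 5/18 - 1/6 = 1/9
  'a': [1/6 + 1/9*0/1, 1/6 + 1/9*1/3) = [1/6, 11/54)
  'e': [1/6 + 1/9*1/3, 1/6 + 1/9*1/2) = [11/54, 2/9) <- contains code 23/108
  'c': [1/6 + 1/9*1/2, 1/6 + 1/9*5/6) = [2/9, 7/27)
  'd': [1/6 + 1/9*5/6, 1/6 + 1/9*1/1) = [7/27, 5/18)
  emit 'e', narrow to [11/54, 2/9)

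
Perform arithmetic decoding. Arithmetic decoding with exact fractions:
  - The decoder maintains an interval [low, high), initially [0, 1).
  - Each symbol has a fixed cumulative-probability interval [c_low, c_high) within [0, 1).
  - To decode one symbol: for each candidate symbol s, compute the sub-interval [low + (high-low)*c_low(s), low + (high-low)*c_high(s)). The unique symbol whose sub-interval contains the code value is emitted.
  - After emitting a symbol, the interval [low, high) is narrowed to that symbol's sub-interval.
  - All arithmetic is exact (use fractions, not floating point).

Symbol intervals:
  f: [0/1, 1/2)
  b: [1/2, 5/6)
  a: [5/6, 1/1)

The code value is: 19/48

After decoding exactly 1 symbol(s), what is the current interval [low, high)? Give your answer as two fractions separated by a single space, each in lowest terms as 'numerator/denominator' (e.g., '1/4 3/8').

Step 1: interval [0/1, 1/1), width = 1/1 - 0/1 = 1/1
  'f': [0/1 + 1/1*0/1, 0/1 + 1/1*1/2) = [0/1, 1/2) <- contains code 19/48
  'b': [0/1 + 1/1*1/2, 0/1 + 1/1*5/6) = [1/2, 5/6)
  'a': [0/1 + 1/1*5/6, 0/1 + 1/1*1/1) = [5/6, 1/1)
  emit 'f', narrow to [0/1, 1/2)

Answer: 0/1 1/2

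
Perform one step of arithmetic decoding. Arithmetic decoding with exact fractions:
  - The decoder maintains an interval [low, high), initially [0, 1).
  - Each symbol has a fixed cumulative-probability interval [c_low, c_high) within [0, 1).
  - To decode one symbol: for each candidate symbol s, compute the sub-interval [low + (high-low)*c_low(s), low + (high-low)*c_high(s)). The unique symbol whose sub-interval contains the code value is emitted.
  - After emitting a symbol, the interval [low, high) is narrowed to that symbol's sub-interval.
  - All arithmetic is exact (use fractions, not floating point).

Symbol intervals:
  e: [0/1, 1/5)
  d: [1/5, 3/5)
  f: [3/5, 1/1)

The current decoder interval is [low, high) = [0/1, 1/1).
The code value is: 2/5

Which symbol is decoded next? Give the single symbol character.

Answer: d

Derivation:
Interval width = high − low = 1/1 − 0/1 = 1/1
Scaled code = (code − low) / width = (2/5 − 0/1) / 1/1 = 2/5
  e: [0/1, 1/5) 
  d: [1/5, 3/5) ← scaled code falls here ✓
  f: [3/5, 1/1) 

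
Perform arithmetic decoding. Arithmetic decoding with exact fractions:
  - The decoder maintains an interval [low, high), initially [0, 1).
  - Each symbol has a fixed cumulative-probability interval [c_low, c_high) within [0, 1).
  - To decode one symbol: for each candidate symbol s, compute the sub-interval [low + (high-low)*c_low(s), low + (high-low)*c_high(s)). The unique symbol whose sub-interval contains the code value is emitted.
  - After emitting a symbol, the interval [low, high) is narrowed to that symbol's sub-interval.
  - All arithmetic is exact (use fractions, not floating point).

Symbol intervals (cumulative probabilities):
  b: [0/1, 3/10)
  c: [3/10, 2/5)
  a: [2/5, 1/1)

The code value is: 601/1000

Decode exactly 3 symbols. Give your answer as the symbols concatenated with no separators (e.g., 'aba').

Answer: acc

Derivation:
Step 1: interval [0/1, 1/1), width = 1/1 - 0/1 = 1/1
  'b': [0/1 + 1/1*0/1, 0/1 + 1/1*3/10) = [0/1, 3/10)
  'c': [0/1 + 1/1*3/10, 0/1 + 1/1*2/5) = [3/10, 2/5)
  'a': [0/1 + 1/1*2/5, 0/1 + 1/1*1/1) = [2/5, 1/1) <- contains code 601/1000
  emit 'a', narrow to [2/5, 1/1)
Step 2: interval [2/5, 1/1), width = 1/1 - 2/5 = 3/5
  'b': [2/5 + 3/5*0/1, 2/5 + 3/5*3/10) = [2/5, 29/50)
  'c': [2/5 + 3/5*3/10, 2/5 + 3/5*2/5) = [29/50, 16/25) <- contains code 601/1000
  'a': [2/5 + 3/5*2/5, 2/5 + 3/5*1/1) = [16/25, 1/1)
  emit 'c', narrow to [29/50, 16/25)
Step 3: interval [29/50, 16/25), width = 16/25 - 29/50 = 3/50
  'b': [29/50 + 3/50*0/1, 29/50 + 3/50*3/10) = [29/50, 299/500)
  'c': [29/50 + 3/50*3/10, 29/50 + 3/50*2/5) = [299/500, 151/250) <- contains code 601/1000
  'a': [29/50 + 3/50*2/5, 29/50 + 3/50*1/1) = [151/250, 16/25)
  emit 'c', narrow to [299/500, 151/250)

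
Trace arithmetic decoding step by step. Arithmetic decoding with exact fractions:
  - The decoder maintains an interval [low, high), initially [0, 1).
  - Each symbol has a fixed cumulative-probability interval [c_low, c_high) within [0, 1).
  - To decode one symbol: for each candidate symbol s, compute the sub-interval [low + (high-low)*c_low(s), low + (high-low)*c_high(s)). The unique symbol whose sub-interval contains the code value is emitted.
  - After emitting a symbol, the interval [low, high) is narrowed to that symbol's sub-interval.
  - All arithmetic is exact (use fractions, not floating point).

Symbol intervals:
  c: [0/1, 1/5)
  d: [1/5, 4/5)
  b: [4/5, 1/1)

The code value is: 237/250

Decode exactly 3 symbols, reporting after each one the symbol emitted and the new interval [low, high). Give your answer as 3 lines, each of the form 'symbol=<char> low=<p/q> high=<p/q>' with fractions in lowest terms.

Step 1: interval [0/1, 1/1), width = 1/1 - 0/1 = 1/1
  'c': [0/1 + 1/1*0/1, 0/1 + 1/1*1/5) = [0/1, 1/5)
  'd': [0/1 + 1/1*1/5, 0/1 + 1/1*4/5) = [1/5, 4/5)
  'b': [0/1 + 1/1*4/5, 0/1 + 1/1*1/1) = [4/5, 1/1) <- contains code 237/250
  emit 'b', narrow to [4/5, 1/1)
Step 2: interval [4/5, 1/1), width = 1/1 - 4/5 = 1/5
  'c': [4/5 + 1/5*0/1, 4/5 + 1/5*1/5) = [4/5, 21/25)
  'd': [4/5 + 1/5*1/5, 4/5 + 1/5*4/5) = [21/25, 24/25) <- contains code 237/250
  'b': [4/5 + 1/5*4/5, 4/5 + 1/5*1/1) = [24/25, 1/1)
  emit 'd', narrow to [21/25, 24/25)
Step 3: interval [21/25, 24/25), width = 24/25 - 21/25 = 3/25
  'c': [21/25 + 3/25*0/1, 21/25 + 3/25*1/5) = [21/25, 108/125)
  'd': [21/25 + 3/25*1/5, 21/25 + 3/25*4/5) = [108/125, 117/125)
  'b': [21/25 + 3/25*4/5, 21/25 + 3/25*1/1) = [117/125, 24/25) <- contains code 237/250
  emit 'b', narrow to [117/125, 24/25)

Answer: symbol=b low=4/5 high=1/1
symbol=d low=21/25 high=24/25
symbol=b low=117/125 high=24/25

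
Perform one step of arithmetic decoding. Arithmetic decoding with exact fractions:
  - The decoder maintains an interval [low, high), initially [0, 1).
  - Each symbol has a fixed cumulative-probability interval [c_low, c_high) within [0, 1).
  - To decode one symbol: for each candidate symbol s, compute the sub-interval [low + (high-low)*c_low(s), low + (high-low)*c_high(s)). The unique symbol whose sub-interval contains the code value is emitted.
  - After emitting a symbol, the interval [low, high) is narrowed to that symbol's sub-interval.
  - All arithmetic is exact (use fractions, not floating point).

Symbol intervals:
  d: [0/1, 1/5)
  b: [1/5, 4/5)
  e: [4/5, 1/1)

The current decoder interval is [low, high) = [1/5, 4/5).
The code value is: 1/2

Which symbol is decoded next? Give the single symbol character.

Answer: b

Derivation:
Interval width = high − low = 4/5 − 1/5 = 3/5
Scaled code = (code − low) / width = (1/2 − 1/5) / 3/5 = 1/2
  d: [0/1, 1/5) 
  b: [1/5, 4/5) ← scaled code falls here ✓
  e: [4/5, 1/1) 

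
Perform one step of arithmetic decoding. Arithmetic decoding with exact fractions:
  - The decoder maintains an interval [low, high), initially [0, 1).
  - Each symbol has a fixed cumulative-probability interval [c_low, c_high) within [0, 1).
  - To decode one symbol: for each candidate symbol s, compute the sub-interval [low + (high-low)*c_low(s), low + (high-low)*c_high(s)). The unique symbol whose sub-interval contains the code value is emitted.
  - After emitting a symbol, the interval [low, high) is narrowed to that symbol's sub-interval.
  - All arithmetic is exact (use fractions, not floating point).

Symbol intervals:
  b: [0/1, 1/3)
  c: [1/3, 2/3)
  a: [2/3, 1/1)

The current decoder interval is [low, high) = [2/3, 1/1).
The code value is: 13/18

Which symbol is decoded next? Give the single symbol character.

Answer: b

Derivation:
Interval width = high − low = 1/1 − 2/3 = 1/3
Scaled code = (code − low) / width = (13/18 − 2/3) / 1/3 = 1/6
  b: [0/1, 1/3) ← scaled code falls here ✓
  c: [1/3, 2/3) 
  a: [2/3, 1/1) 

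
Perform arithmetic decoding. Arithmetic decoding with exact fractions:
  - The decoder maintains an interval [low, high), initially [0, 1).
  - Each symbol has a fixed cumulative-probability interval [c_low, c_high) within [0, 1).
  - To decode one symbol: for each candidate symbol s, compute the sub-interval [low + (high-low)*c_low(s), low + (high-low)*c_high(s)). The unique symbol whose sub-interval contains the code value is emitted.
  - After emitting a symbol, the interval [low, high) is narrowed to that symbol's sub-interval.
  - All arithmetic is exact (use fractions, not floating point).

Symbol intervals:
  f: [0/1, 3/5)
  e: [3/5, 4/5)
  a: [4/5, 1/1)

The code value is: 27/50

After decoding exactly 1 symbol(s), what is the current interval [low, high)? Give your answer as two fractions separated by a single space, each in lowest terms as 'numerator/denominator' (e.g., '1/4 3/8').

Step 1: interval [0/1, 1/1), width = 1/1 - 0/1 = 1/1
  'f': [0/1 + 1/1*0/1, 0/1 + 1/1*3/5) = [0/1, 3/5) <- contains code 27/50
  'e': [0/1 + 1/1*3/5, 0/1 + 1/1*4/5) = [3/5, 4/5)
  'a': [0/1 + 1/1*4/5, 0/1 + 1/1*1/1) = [4/5, 1/1)
  emit 'f', narrow to [0/1, 3/5)

Answer: 0/1 3/5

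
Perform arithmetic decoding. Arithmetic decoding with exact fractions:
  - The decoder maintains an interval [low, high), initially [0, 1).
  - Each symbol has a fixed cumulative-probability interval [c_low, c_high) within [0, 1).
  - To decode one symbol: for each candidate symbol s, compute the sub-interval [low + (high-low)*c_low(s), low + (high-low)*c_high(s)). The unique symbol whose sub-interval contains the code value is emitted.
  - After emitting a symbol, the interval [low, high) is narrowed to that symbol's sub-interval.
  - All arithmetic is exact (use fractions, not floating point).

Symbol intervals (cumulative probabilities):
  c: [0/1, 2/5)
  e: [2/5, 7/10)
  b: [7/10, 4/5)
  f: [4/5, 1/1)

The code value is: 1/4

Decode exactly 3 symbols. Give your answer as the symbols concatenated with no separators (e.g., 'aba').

Step 1: interval [0/1, 1/1), width = 1/1 - 0/1 = 1/1
  'c': [0/1 + 1/1*0/1, 0/1 + 1/1*2/5) = [0/1, 2/5) <- contains code 1/4
  'e': [0/1 + 1/1*2/5, 0/1 + 1/1*7/10) = [2/5, 7/10)
  'b': [0/1 + 1/1*7/10, 0/1 + 1/1*4/5) = [7/10, 4/5)
  'f': [0/1 + 1/1*4/5, 0/1 + 1/1*1/1) = [4/5, 1/1)
  emit 'c', narrow to [0/1, 2/5)
Step 2: interval [0/1, 2/5), width = 2/5 - 0/1 = 2/5
  'c': [0/1 + 2/5*0/1, 0/1 + 2/5*2/5) = [0/1, 4/25)
  'e': [0/1 + 2/5*2/5, 0/1 + 2/5*7/10) = [4/25, 7/25) <- contains code 1/4
  'b': [0/1 + 2/5*7/10, 0/1 + 2/5*4/5) = [7/25, 8/25)
  'f': [0/1 + 2/5*4/5, 0/1 + 2/5*1/1) = [8/25, 2/5)
  emit 'e', narrow to [4/25, 7/25)
Step 3: interval [4/25, 7/25), width = 7/25 - 4/25 = 3/25
  'c': [4/25 + 3/25*0/1, 4/25 + 3/25*2/5) = [4/25, 26/125)
  'e': [4/25 + 3/25*2/5, 4/25 + 3/25*7/10) = [26/125, 61/250)
  'b': [4/25 + 3/25*7/10, 4/25 + 3/25*4/5) = [61/250, 32/125) <- contains code 1/4
  'f': [4/25 + 3/25*4/5, 4/25 + 3/25*1/1) = [32/125, 7/25)
  emit 'b', narrow to [61/250, 32/125)

Answer: ceb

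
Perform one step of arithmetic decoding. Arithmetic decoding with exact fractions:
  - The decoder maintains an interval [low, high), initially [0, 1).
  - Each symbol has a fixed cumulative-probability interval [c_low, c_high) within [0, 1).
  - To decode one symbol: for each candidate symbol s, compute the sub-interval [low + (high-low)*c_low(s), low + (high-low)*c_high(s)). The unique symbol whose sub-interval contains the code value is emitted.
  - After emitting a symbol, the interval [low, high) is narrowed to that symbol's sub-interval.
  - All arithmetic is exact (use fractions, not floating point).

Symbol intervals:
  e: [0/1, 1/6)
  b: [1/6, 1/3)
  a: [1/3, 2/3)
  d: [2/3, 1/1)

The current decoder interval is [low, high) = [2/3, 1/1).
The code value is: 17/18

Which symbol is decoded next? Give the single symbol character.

Answer: d

Derivation:
Interval width = high − low = 1/1 − 2/3 = 1/3
Scaled code = (code − low) / width = (17/18 − 2/3) / 1/3 = 5/6
  e: [0/1, 1/6) 
  b: [1/6, 1/3) 
  a: [1/3, 2/3) 
  d: [2/3, 1/1) ← scaled code falls here ✓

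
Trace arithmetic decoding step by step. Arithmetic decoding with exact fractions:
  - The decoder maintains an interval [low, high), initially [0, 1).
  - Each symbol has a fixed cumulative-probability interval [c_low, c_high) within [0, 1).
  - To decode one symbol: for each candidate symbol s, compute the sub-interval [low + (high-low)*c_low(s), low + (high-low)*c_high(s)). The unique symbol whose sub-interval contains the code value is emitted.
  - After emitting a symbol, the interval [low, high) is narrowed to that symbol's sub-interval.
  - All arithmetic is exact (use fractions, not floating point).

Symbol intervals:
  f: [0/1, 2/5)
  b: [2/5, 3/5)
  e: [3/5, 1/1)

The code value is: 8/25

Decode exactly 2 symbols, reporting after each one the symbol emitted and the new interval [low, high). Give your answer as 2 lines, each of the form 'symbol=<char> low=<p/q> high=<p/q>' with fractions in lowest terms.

Step 1: interval [0/1, 1/1), width = 1/1 - 0/1 = 1/1
  'f': [0/1 + 1/1*0/1, 0/1 + 1/1*2/5) = [0/1, 2/5) <- contains code 8/25
  'b': [0/1 + 1/1*2/5, 0/1 + 1/1*3/5) = [2/5, 3/5)
  'e': [0/1 + 1/1*3/5, 0/1 + 1/1*1/1) = [3/5, 1/1)
  emit 'f', narrow to [0/1, 2/5)
Step 2: interval [0/1, 2/5), width = 2/5 - 0/1 = 2/5
  'f': [0/1 + 2/5*0/1, 0/1 + 2/5*2/5) = [0/1, 4/25)
  'b': [0/1 + 2/5*2/5, 0/1 + 2/5*3/5) = [4/25, 6/25)
  'e': [0/1 + 2/5*3/5, 0/1 + 2/5*1/1) = [6/25, 2/5) <- contains code 8/25
  emit 'e', narrow to [6/25, 2/5)

Answer: symbol=f low=0/1 high=2/5
symbol=e low=6/25 high=2/5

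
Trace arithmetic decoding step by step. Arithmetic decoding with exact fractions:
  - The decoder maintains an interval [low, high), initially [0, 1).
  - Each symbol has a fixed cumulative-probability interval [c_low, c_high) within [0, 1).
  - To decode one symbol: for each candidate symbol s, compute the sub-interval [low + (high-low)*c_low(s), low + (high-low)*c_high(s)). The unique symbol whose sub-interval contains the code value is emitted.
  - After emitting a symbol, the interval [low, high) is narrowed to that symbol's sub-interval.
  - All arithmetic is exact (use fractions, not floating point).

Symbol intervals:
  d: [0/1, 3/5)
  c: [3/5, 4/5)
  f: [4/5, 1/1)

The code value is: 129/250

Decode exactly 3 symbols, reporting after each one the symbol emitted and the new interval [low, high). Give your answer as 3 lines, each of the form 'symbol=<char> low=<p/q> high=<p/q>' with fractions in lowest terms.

Answer: symbol=d low=0/1 high=3/5
symbol=f low=12/25 high=3/5
symbol=d low=12/25 high=69/125

Derivation:
Step 1: interval [0/1, 1/1), width = 1/1 - 0/1 = 1/1
  'd': [0/1 + 1/1*0/1, 0/1 + 1/1*3/5) = [0/1, 3/5) <- contains code 129/250
  'c': [0/1 + 1/1*3/5, 0/1 + 1/1*4/5) = [3/5, 4/5)
  'f': [0/1 + 1/1*4/5, 0/1 + 1/1*1/1) = [4/5, 1/1)
  emit 'd', narrow to [0/1, 3/5)
Step 2: interval [0/1, 3/5), width = 3/5 - 0/1 = 3/5
  'd': [0/1 + 3/5*0/1, 0/1 + 3/5*3/5) = [0/1, 9/25)
  'c': [0/1 + 3/5*3/5, 0/1 + 3/5*4/5) = [9/25, 12/25)
  'f': [0/1 + 3/5*4/5, 0/1 + 3/5*1/1) = [12/25, 3/5) <- contains code 129/250
  emit 'f', narrow to [12/25, 3/5)
Step 3: interval [12/25, 3/5), width = 3/5 - 12/25 = 3/25
  'd': [12/25 + 3/25*0/1, 12/25 + 3/25*3/5) = [12/25, 69/125) <- contains code 129/250
  'c': [12/25 + 3/25*3/5, 12/25 + 3/25*4/5) = [69/125, 72/125)
  'f': [12/25 + 3/25*4/5, 12/25 + 3/25*1/1) = [72/125, 3/5)
  emit 'd', narrow to [12/25, 69/125)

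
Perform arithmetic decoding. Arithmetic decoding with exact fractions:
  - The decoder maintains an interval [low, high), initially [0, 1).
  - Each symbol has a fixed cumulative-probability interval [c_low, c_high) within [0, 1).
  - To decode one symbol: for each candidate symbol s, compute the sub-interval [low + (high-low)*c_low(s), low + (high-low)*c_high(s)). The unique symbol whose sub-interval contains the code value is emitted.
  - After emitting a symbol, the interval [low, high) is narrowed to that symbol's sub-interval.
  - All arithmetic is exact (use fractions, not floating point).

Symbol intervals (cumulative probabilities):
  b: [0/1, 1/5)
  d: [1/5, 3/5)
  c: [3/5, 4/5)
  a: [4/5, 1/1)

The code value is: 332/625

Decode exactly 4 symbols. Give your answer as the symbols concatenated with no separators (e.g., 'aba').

Step 1: interval [0/1, 1/1), width = 1/1 - 0/1 = 1/1
  'b': [0/1 + 1/1*0/1, 0/1 + 1/1*1/5) = [0/1, 1/5)
  'd': [0/1 + 1/1*1/5, 0/1 + 1/1*3/5) = [1/5, 3/5) <- contains code 332/625
  'c': [0/1 + 1/1*3/5, 0/1 + 1/1*4/5) = [3/5, 4/5)
  'a': [0/1 + 1/1*4/5, 0/1 + 1/1*1/1) = [4/5, 1/1)
  emit 'd', narrow to [1/5, 3/5)
Step 2: interval [1/5, 3/5), width = 3/5 - 1/5 = 2/5
  'b': [1/5 + 2/5*0/1, 1/5 + 2/5*1/5) = [1/5, 7/25)
  'd': [1/5 + 2/5*1/5, 1/5 + 2/5*3/5) = [7/25, 11/25)
  'c': [1/5 + 2/5*3/5, 1/5 + 2/5*4/5) = [11/25, 13/25)
  'a': [1/5 + 2/5*4/5, 1/5 + 2/5*1/1) = [13/25, 3/5) <- contains code 332/625
  emit 'a', narrow to [13/25, 3/5)
Step 3: interval [13/25, 3/5), width = 3/5 - 13/25 = 2/25
  'b': [13/25 + 2/25*0/1, 13/25 + 2/25*1/5) = [13/25, 67/125) <- contains code 332/625
  'd': [13/25 + 2/25*1/5, 13/25 + 2/25*3/5) = [67/125, 71/125)
  'c': [13/25 + 2/25*3/5, 13/25 + 2/25*4/5) = [71/125, 73/125)
  'a': [13/25 + 2/25*4/5, 13/25 + 2/25*1/1) = [73/125, 3/5)
  emit 'b', narrow to [13/25, 67/125)
Step 4: interval [13/25, 67/125), width = 67/125 - 13/25 = 2/125
  'b': [13/25 + 2/125*0/1, 13/25 + 2/125*1/5) = [13/25, 327/625)
  'd': [13/25 + 2/125*1/5, 13/25 + 2/125*3/5) = [327/625, 331/625)
  'c': [13/25 + 2/125*3/5, 13/25 + 2/125*4/5) = [331/625, 333/625) <- contains code 332/625
  'a': [13/25 + 2/125*4/5, 13/25 + 2/125*1/1) = [333/625, 67/125)
  emit 'c', narrow to [331/625, 333/625)

Answer: dabc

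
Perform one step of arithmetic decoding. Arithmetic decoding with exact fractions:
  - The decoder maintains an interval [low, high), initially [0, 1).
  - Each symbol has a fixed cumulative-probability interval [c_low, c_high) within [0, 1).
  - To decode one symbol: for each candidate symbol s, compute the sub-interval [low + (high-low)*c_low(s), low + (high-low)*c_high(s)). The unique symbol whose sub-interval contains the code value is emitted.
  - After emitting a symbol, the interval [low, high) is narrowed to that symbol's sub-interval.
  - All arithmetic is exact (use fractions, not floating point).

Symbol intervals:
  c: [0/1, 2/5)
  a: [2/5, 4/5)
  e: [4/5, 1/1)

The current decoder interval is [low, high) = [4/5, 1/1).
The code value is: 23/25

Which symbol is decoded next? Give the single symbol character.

Interval width = high − low = 1/1 − 4/5 = 1/5
Scaled code = (code − low) / width = (23/25 − 4/5) / 1/5 = 3/5
  c: [0/1, 2/5) 
  a: [2/5, 4/5) ← scaled code falls here ✓
  e: [4/5, 1/1) 

Answer: a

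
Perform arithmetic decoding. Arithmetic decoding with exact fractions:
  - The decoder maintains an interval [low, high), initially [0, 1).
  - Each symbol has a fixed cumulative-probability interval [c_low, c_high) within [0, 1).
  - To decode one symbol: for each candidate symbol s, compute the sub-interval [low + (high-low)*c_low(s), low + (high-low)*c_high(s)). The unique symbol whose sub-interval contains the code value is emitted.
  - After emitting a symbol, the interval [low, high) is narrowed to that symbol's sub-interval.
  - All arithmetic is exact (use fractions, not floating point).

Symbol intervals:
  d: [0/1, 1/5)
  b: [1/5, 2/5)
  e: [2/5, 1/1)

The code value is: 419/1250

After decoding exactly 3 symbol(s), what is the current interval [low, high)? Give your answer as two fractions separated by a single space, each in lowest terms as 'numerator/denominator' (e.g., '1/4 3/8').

Step 1: interval [0/1, 1/1), width = 1/1 - 0/1 = 1/1
  'd': [0/1 + 1/1*0/1, 0/1 + 1/1*1/5) = [0/1, 1/5)
  'b': [0/1 + 1/1*1/5, 0/1 + 1/1*2/5) = [1/5, 2/5) <- contains code 419/1250
  'e': [0/1 + 1/1*2/5, 0/1 + 1/1*1/1) = [2/5, 1/1)
  emit 'b', narrow to [1/5, 2/5)
Step 2: interval [1/5, 2/5), width = 2/5 - 1/5 = 1/5
  'd': [1/5 + 1/5*0/1, 1/5 + 1/5*1/5) = [1/5, 6/25)
  'b': [1/5 + 1/5*1/5, 1/5 + 1/5*2/5) = [6/25, 7/25)
  'e': [1/5 + 1/5*2/5, 1/5 + 1/5*1/1) = [7/25, 2/5) <- contains code 419/1250
  emit 'e', narrow to [7/25, 2/5)
Step 3: interval [7/25, 2/5), width = 2/5 - 7/25 = 3/25
  'd': [7/25 + 3/25*0/1, 7/25 + 3/25*1/5) = [7/25, 38/125)
  'b': [7/25 + 3/25*1/5, 7/25 + 3/25*2/5) = [38/125, 41/125)
  'e': [7/25 + 3/25*2/5, 7/25 + 3/25*1/1) = [41/125, 2/5) <- contains code 419/1250
  emit 'e', narrow to [41/125, 2/5)

Answer: 41/125 2/5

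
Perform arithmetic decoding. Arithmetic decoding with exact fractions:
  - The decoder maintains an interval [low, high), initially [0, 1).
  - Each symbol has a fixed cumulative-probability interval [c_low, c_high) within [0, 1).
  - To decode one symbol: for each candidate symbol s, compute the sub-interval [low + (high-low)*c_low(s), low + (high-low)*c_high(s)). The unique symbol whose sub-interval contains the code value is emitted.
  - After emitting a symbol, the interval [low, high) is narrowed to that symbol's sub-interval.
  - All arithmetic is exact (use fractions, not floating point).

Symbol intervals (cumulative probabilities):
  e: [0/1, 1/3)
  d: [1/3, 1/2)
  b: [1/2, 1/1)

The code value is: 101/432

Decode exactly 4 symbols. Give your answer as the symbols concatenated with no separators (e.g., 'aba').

Step 1: interval [0/1, 1/1), width = 1/1 - 0/1 = 1/1
  'e': [0/1 + 1/1*0/1, 0/1 + 1/1*1/3) = [0/1, 1/3) <- contains code 101/432
  'd': [0/1 + 1/1*1/3, 0/1 + 1/1*1/2) = [1/3, 1/2)
  'b': [0/1 + 1/1*1/2, 0/1 + 1/1*1/1) = [1/2, 1/1)
  emit 'e', narrow to [0/1, 1/3)
Step 2: interval [0/1, 1/3), width = 1/3 - 0/1 = 1/3
  'e': [0/1 + 1/3*0/1, 0/1 + 1/3*1/3) = [0/1, 1/9)
  'd': [0/1 + 1/3*1/3, 0/1 + 1/3*1/2) = [1/9, 1/6)
  'b': [0/1 + 1/3*1/2, 0/1 + 1/3*1/1) = [1/6, 1/3) <- contains code 101/432
  emit 'b', narrow to [1/6, 1/3)
Step 3: interval [1/6, 1/3), width = 1/3 - 1/6 = 1/6
  'e': [1/6 + 1/6*0/1, 1/6 + 1/6*1/3) = [1/6, 2/9)
  'd': [1/6 + 1/6*1/3, 1/6 + 1/6*1/2) = [2/9, 1/4) <- contains code 101/432
  'b': [1/6 + 1/6*1/2, 1/6 + 1/6*1/1) = [1/4, 1/3)
  emit 'd', narrow to [2/9, 1/4)
Step 4: interval [2/9, 1/4), width = 1/4 - 2/9 = 1/36
  'e': [2/9 + 1/36*0/1, 2/9 + 1/36*1/3) = [2/9, 25/108)
  'd': [2/9 + 1/36*1/3, 2/9 + 1/36*1/2) = [25/108, 17/72) <- contains code 101/432
  'b': [2/9 + 1/36*1/2, 2/9 + 1/36*1/1) = [17/72, 1/4)
  emit 'd', narrow to [25/108, 17/72)

Answer: ebdd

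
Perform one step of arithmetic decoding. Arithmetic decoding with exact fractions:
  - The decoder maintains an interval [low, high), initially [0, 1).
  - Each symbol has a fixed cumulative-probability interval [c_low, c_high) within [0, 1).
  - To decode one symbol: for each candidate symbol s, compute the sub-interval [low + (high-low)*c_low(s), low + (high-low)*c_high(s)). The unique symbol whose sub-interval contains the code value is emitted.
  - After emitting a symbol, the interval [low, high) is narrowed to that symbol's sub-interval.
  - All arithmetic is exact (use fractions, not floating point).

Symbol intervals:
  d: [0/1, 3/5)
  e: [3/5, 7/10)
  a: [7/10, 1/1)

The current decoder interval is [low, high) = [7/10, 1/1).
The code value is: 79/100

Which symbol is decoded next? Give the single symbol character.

Interval width = high − low = 1/1 − 7/10 = 3/10
Scaled code = (code − low) / width = (79/100 − 7/10) / 3/10 = 3/10
  d: [0/1, 3/5) ← scaled code falls here ✓
  e: [3/5, 7/10) 
  a: [7/10, 1/1) 

Answer: d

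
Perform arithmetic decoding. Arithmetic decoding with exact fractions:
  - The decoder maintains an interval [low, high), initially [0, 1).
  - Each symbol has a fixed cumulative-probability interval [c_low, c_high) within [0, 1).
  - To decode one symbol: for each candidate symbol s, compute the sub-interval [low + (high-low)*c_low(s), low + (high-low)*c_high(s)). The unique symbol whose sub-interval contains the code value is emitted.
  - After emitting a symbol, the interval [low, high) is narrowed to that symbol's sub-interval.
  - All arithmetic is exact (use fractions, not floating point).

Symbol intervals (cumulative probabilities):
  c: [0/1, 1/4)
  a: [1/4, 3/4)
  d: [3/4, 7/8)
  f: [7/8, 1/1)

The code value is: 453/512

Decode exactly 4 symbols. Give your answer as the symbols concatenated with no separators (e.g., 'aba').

Answer: fcac

Derivation:
Step 1: interval [0/1, 1/1), width = 1/1 - 0/1 = 1/1
  'c': [0/1 + 1/1*0/1, 0/1 + 1/1*1/4) = [0/1, 1/4)
  'a': [0/1 + 1/1*1/4, 0/1 + 1/1*3/4) = [1/4, 3/4)
  'd': [0/1 + 1/1*3/4, 0/1 + 1/1*7/8) = [3/4, 7/8)
  'f': [0/1 + 1/1*7/8, 0/1 + 1/1*1/1) = [7/8, 1/1) <- contains code 453/512
  emit 'f', narrow to [7/8, 1/1)
Step 2: interval [7/8, 1/1), width = 1/1 - 7/8 = 1/8
  'c': [7/8 + 1/8*0/1, 7/8 + 1/8*1/4) = [7/8, 29/32) <- contains code 453/512
  'a': [7/8 + 1/8*1/4, 7/8 + 1/8*3/4) = [29/32, 31/32)
  'd': [7/8 + 1/8*3/4, 7/8 + 1/8*7/8) = [31/32, 63/64)
  'f': [7/8 + 1/8*7/8, 7/8 + 1/8*1/1) = [63/64, 1/1)
  emit 'c', narrow to [7/8, 29/32)
Step 3: interval [7/8, 29/32), width = 29/32 - 7/8 = 1/32
  'c': [7/8 + 1/32*0/1, 7/8 + 1/32*1/4) = [7/8, 113/128)
  'a': [7/8 + 1/32*1/4, 7/8 + 1/32*3/4) = [113/128, 115/128) <- contains code 453/512
  'd': [7/8 + 1/32*3/4, 7/8 + 1/32*7/8) = [115/128, 231/256)
  'f': [7/8 + 1/32*7/8, 7/8 + 1/32*1/1) = [231/256, 29/32)
  emit 'a', narrow to [113/128, 115/128)
Step 4: interval [113/128, 115/128), width = 115/128 - 113/128 = 1/64
  'c': [113/128 + 1/64*0/1, 113/128 + 1/64*1/4) = [113/128, 227/256) <- contains code 453/512
  'a': [113/128 + 1/64*1/4, 113/128 + 1/64*3/4) = [227/256, 229/256)
  'd': [113/128 + 1/64*3/4, 113/128 + 1/64*7/8) = [229/256, 459/512)
  'f': [113/128 + 1/64*7/8, 113/128 + 1/64*1/1) = [459/512, 115/128)
  emit 'c', narrow to [113/128, 227/256)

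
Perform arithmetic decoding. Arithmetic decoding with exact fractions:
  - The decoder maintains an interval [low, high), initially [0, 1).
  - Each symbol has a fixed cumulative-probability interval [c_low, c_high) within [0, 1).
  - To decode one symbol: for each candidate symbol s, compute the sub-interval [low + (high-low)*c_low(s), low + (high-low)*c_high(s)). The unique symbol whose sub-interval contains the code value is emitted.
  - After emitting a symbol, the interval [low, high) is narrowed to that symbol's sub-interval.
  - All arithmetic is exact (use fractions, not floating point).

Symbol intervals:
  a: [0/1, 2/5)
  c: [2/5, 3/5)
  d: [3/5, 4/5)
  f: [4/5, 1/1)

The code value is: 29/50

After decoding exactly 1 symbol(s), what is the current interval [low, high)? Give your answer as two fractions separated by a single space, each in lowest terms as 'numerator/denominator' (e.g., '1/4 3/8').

Step 1: interval [0/1, 1/1), width = 1/1 - 0/1 = 1/1
  'a': [0/1 + 1/1*0/1, 0/1 + 1/1*2/5) = [0/1, 2/5)
  'c': [0/1 + 1/1*2/5, 0/1 + 1/1*3/5) = [2/5, 3/5) <- contains code 29/50
  'd': [0/1 + 1/1*3/5, 0/1 + 1/1*4/5) = [3/5, 4/5)
  'f': [0/1 + 1/1*4/5, 0/1 + 1/1*1/1) = [4/5, 1/1)
  emit 'c', narrow to [2/5, 3/5)

Answer: 2/5 3/5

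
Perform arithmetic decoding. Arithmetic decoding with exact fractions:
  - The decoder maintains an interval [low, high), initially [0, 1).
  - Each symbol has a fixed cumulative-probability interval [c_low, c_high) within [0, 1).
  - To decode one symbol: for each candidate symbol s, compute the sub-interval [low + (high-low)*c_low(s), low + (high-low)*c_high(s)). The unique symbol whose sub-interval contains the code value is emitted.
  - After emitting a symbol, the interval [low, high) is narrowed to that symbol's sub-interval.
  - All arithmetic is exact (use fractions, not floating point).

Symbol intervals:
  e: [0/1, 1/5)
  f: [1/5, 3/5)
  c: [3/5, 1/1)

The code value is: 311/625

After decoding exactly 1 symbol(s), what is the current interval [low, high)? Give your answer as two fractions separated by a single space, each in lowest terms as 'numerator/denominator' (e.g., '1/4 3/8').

Answer: 1/5 3/5

Derivation:
Step 1: interval [0/1, 1/1), width = 1/1 - 0/1 = 1/1
  'e': [0/1 + 1/1*0/1, 0/1 + 1/1*1/5) = [0/1, 1/5)
  'f': [0/1 + 1/1*1/5, 0/1 + 1/1*3/5) = [1/5, 3/5) <- contains code 311/625
  'c': [0/1 + 1/1*3/5, 0/1 + 1/1*1/1) = [3/5, 1/1)
  emit 'f', narrow to [1/5, 3/5)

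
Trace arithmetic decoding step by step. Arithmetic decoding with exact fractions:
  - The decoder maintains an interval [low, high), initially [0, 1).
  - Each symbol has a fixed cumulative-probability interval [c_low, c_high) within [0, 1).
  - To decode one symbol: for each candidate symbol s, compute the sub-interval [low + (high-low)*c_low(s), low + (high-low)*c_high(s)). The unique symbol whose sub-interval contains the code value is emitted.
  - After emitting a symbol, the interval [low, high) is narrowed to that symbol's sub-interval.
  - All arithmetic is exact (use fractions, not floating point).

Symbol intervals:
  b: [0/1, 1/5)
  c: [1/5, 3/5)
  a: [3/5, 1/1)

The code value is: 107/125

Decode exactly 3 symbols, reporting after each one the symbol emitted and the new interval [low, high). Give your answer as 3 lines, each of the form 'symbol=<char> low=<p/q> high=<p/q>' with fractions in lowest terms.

Step 1: interval [0/1, 1/1), width = 1/1 - 0/1 = 1/1
  'b': [0/1 + 1/1*0/1, 0/1 + 1/1*1/5) = [0/1, 1/5)
  'c': [0/1 + 1/1*1/5, 0/1 + 1/1*3/5) = [1/5, 3/5)
  'a': [0/1 + 1/1*3/5, 0/1 + 1/1*1/1) = [3/5, 1/1) <- contains code 107/125
  emit 'a', narrow to [3/5, 1/1)
Step 2: interval [3/5, 1/1), width = 1/1 - 3/5 = 2/5
  'b': [3/5 + 2/5*0/1, 3/5 + 2/5*1/5) = [3/5, 17/25)
  'c': [3/5 + 2/5*1/5, 3/5 + 2/5*3/5) = [17/25, 21/25)
  'a': [3/5 + 2/5*3/5, 3/5 + 2/5*1/1) = [21/25, 1/1) <- contains code 107/125
  emit 'a', narrow to [21/25, 1/1)
Step 3: interval [21/25, 1/1), width = 1/1 - 21/25 = 4/25
  'b': [21/25 + 4/25*0/1, 21/25 + 4/25*1/5) = [21/25, 109/125) <- contains code 107/125
  'c': [21/25 + 4/25*1/5, 21/25 + 4/25*3/5) = [109/125, 117/125)
  'a': [21/25 + 4/25*3/5, 21/25 + 4/25*1/1) = [117/125, 1/1)
  emit 'b', narrow to [21/25, 109/125)

Answer: symbol=a low=3/5 high=1/1
symbol=a low=21/25 high=1/1
symbol=b low=21/25 high=109/125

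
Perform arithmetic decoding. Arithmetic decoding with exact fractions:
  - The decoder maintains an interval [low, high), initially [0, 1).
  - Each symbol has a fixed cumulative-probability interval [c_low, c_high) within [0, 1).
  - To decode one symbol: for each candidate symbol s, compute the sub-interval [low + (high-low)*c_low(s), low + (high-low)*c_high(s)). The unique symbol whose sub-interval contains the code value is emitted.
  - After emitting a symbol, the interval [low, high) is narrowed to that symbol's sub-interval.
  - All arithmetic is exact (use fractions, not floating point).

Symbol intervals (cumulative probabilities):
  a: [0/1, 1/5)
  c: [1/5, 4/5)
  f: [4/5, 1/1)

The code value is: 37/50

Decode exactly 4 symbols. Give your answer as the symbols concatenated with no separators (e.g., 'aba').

Answer: cfcc

Derivation:
Step 1: interval [0/1, 1/1), width = 1/1 - 0/1 = 1/1
  'a': [0/1 + 1/1*0/1, 0/1 + 1/1*1/5) = [0/1, 1/5)
  'c': [0/1 + 1/1*1/5, 0/1 + 1/1*4/5) = [1/5, 4/5) <- contains code 37/50
  'f': [0/1 + 1/1*4/5, 0/1 + 1/1*1/1) = [4/5, 1/1)
  emit 'c', narrow to [1/5, 4/5)
Step 2: interval [1/5, 4/5), width = 4/5 - 1/5 = 3/5
  'a': [1/5 + 3/5*0/1, 1/5 + 3/5*1/5) = [1/5, 8/25)
  'c': [1/5 + 3/5*1/5, 1/5 + 3/5*4/5) = [8/25, 17/25)
  'f': [1/5 + 3/5*4/5, 1/5 + 3/5*1/1) = [17/25, 4/5) <- contains code 37/50
  emit 'f', narrow to [17/25, 4/5)
Step 3: interval [17/25, 4/5), width = 4/5 - 17/25 = 3/25
  'a': [17/25 + 3/25*0/1, 17/25 + 3/25*1/5) = [17/25, 88/125)
  'c': [17/25 + 3/25*1/5, 17/25 + 3/25*4/5) = [88/125, 97/125) <- contains code 37/50
  'f': [17/25 + 3/25*4/5, 17/25 + 3/25*1/1) = [97/125, 4/5)
  emit 'c', narrow to [88/125, 97/125)
Step 4: interval [88/125, 97/125), width = 97/125 - 88/125 = 9/125
  'a': [88/125 + 9/125*0/1, 88/125 + 9/125*1/5) = [88/125, 449/625)
  'c': [88/125 + 9/125*1/5, 88/125 + 9/125*4/5) = [449/625, 476/625) <- contains code 37/50
  'f': [88/125 + 9/125*4/5, 88/125 + 9/125*1/1) = [476/625, 97/125)
  emit 'c', narrow to [449/625, 476/625)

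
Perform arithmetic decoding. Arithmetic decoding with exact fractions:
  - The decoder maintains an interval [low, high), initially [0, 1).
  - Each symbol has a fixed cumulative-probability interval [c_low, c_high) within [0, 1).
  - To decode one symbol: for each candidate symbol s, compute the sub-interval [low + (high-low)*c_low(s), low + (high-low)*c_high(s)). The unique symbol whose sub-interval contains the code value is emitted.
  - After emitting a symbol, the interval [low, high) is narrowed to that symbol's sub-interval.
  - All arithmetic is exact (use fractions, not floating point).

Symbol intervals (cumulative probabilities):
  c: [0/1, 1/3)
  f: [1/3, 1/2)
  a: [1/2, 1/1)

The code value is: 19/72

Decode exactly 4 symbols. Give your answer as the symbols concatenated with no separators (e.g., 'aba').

Answer: caac

Derivation:
Step 1: interval [0/1, 1/1), width = 1/1 - 0/1 = 1/1
  'c': [0/1 + 1/1*0/1, 0/1 + 1/1*1/3) = [0/1, 1/3) <- contains code 19/72
  'f': [0/1 + 1/1*1/3, 0/1 + 1/1*1/2) = [1/3, 1/2)
  'a': [0/1 + 1/1*1/2, 0/1 + 1/1*1/1) = [1/2, 1/1)
  emit 'c', narrow to [0/1, 1/3)
Step 2: interval [0/1, 1/3), width = 1/3 - 0/1 = 1/3
  'c': [0/1 + 1/3*0/1, 0/1 + 1/3*1/3) = [0/1, 1/9)
  'f': [0/1 + 1/3*1/3, 0/1 + 1/3*1/2) = [1/9, 1/6)
  'a': [0/1 + 1/3*1/2, 0/1 + 1/3*1/1) = [1/6, 1/3) <- contains code 19/72
  emit 'a', narrow to [1/6, 1/3)
Step 3: interval [1/6, 1/3), width = 1/3 - 1/6 = 1/6
  'c': [1/6 + 1/6*0/1, 1/6 + 1/6*1/3) = [1/6, 2/9)
  'f': [1/6 + 1/6*1/3, 1/6 + 1/6*1/2) = [2/9, 1/4)
  'a': [1/6 + 1/6*1/2, 1/6 + 1/6*1/1) = [1/4, 1/3) <- contains code 19/72
  emit 'a', narrow to [1/4, 1/3)
Step 4: interval [1/4, 1/3), width = 1/3 - 1/4 = 1/12
  'c': [1/4 + 1/12*0/1, 1/4 + 1/12*1/3) = [1/4, 5/18) <- contains code 19/72
  'f': [1/4 + 1/12*1/3, 1/4 + 1/12*1/2) = [5/18, 7/24)
  'a': [1/4 + 1/12*1/2, 1/4 + 1/12*1/1) = [7/24, 1/3)
  emit 'c', narrow to [1/4, 5/18)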